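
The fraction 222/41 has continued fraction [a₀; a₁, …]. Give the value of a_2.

2

Apply division with remainder until the remainder is 0:
222 = 5·41 + 17, so a_0 = 5
41 = 2·17 + 7, so a_1 = 2
17 = 2·7 + 3, so a_2 = 2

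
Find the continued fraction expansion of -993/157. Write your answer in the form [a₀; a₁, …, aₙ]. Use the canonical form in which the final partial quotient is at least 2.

[-7; 1, 2, 12, 1, 3]

Apply division with remainder until the remainder is 0:
-993 = -7·157 + 106, so a_0 = -7
157 = 1·106 + 51, so a_1 = 1
106 = 2·51 + 4, so a_2 = 2
51 = 12·4 + 3, so a_3 = 12
4 = 1·3 + 1, so a_4 = 1
3 = 3·1 + 0, so a_5 = 3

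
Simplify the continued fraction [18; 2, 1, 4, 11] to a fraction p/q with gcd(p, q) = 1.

2882/157

Collapse the nested fraction from the inside out:
Start with 11.
4 + 1/(11/1) = 4 + 1/11 = 45/11
1 + 1/(45/11) = 1 + 11/45 = 56/45
2 + 1/(56/45) = 2 + 45/56 = 157/56
18 + 1/(157/56) = 18 + 56/157 = 2882/157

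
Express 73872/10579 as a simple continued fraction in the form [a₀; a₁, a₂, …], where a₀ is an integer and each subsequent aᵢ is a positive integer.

73872 = 6·10579 + 10398, so a_0 = 6
10579 = 1·10398 + 181, so a_1 = 1
10398 = 57·181 + 81, so a_2 = 57
181 = 2·81 + 19, so a_3 = 2
81 = 4·19 + 5, so a_4 = 4
19 = 3·5 + 4, so a_5 = 3
5 = 1·4 + 1, so a_6 = 1
4 = 4·1 + 0, so a_7 = 4

[6; 1, 57, 2, 4, 3, 1, 4]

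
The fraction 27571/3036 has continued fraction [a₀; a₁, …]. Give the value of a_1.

12

27571 ÷ 3036 → quotient 9, remainder 247
3036 ÷ 247 → quotient 12, remainder 72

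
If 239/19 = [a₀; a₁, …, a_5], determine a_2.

1

Repeatedly divide and take the remainder:
239 ÷ 19 → quotient 12, remainder 11
19 ÷ 11 → quotient 1, remainder 8
11 ÷ 8 → quotient 1, remainder 3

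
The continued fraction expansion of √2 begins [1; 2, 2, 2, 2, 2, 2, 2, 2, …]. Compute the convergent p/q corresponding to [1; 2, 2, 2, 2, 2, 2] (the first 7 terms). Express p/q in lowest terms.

Use the convergent recurrence hₖ = aₖ·hₖ₋₁ + hₖ₋₂ (and likewise for the denominators kₖ):
a_0 = 1: 1/1
a_1 = 2: 3/2
a_2 = 2: 7/5
a_3 = 2: 17/12
a_4 = 2: 41/29
a_5 = 2: 99/70
a_6 = 2: 239/169

239/169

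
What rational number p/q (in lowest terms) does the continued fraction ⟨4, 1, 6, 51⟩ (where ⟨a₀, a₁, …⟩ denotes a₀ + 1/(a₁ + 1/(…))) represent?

1739/358

a_0 = 4: 4/1
a_1 = 1: 5/1
a_2 = 6: 34/7
a_3 = 51: 1739/358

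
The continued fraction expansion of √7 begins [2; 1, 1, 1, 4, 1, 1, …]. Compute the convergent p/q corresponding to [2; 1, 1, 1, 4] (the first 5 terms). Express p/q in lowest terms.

a_0 = 2: 2/1
a_1 = 1: 3/1
a_2 = 1: 5/2
a_3 = 1: 8/3
a_4 = 4: 37/14

37/14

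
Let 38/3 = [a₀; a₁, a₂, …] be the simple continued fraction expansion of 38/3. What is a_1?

1

Apply division with remainder until the remainder is 0:
38 = 12·3 + 2, so a_0 = 12
3 = 1·2 + 1, so a_1 = 1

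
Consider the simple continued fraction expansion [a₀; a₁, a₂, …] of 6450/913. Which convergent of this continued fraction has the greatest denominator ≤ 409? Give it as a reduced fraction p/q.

List convergents until the denominator exceeds the bound:
a_0 = 7: 7/1  (≤ bound)
a_1 = 15: 106/15  (≤ bound)
a_2 = 2: 219/31  (≤ bound)
a_3 = 9: 2077/294  (≤ bound)
a_4 = 3: 6450/913  (> 409, stop)

2077/294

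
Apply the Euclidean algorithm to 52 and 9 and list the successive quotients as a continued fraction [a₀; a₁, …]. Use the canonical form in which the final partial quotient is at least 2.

52 ÷ 9 → quotient 5, remainder 7
9 ÷ 7 → quotient 1, remainder 2
7 ÷ 2 → quotient 3, remainder 1
2 ÷ 1 → quotient 2, remainder 0

[5; 1, 3, 2]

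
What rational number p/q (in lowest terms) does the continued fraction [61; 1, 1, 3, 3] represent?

a_0 = 61: 61/1
a_1 = 1: 62/1
a_2 = 1: 123/2
a_3 = 3: 431/7
a_4 = 3: 1416/23

1416/23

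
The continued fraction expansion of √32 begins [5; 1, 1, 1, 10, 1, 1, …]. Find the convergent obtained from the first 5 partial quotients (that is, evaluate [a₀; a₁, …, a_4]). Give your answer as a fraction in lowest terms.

181/32

Use the convergent recurrence hₖ = aₖ·hₖ₋₁ + hₖ₋₂ (and likewise for the denominators kₖ):
a_0 = 5: 5/1
a_1 = 1: 6/1
a_2 = 1: 11/2
a_3 = 1: 17/3
a_4 = 10: 181/32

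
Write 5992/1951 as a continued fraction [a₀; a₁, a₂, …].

5992 ÷ 1951 → quotient 3, remainder 139
1951 ÷ 139 → quotient 14, remainder 5
139 ÷ 5 → quotient 27, remainder 4
5 ÷ 4 → quotient 1, remainder 1
4 ÷ 1 → quotient 4, remainder 0

[3; 14, 27, 1, 4]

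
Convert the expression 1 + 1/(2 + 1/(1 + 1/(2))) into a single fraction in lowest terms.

11/8

Collapse the nested fraction from the inside out:
Start with 2.
1 + 1/(2/1) = 1 + 1/2 = 3/2
2 + 1/(3/2) = 2 + 2/3 = 8/3
1 + 1/(8/3) = 1 + 3/8 = 11/8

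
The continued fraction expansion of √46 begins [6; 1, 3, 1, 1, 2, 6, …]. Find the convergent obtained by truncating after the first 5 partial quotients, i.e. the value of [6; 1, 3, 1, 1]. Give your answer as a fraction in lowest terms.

Use the convergent recurrence hₖ = aₖ·hₖ₋₁ + hₖ₋₂ (and likewise for the denominators kₖ):
a_0 = 6: 6/1
a_1 = 1: 7/1
a_2 = 3: 27/4
a_3 = 1: 34/5
a_4 = 1: 61/9

61/9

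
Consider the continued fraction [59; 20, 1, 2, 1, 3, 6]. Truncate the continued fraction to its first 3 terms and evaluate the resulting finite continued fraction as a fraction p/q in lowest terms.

Compute successive convergents:
a_0 = 59: 59/1
a_1 = 20: 1181/20
a_2 = 1: 1240/21

1240/21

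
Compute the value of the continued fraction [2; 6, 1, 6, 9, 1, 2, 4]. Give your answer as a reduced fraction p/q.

13173/6139

Work from the innermost term outward:
Start with 4.
2 + 1/(4/1) = 2 + 1/4 = 9/4
1 + 1/(9/4) = 1 + 4/9 = 13/9
9 + 1/(13/9) = 9 + 9/13 = 126/13
6 + 1/(126/13) = 6 + 13/126 = 769/126
1 + 1/(769/126) = 1 + 126/769 = 895/769
6 + 1/(895/769) = 6 + 769/895 = 6139/895
2 + 1/(6139/895) = 2 + 895/6139 = 13173/6139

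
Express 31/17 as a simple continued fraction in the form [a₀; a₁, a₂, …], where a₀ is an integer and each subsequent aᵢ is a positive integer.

[1; 1, 4, 1, 2]

Run the Euclidean algorithm, recording each quotient:
31 ÷ 17 → quotient 1, remainder 14
17 ÷ 14 → quotient 1, remainder 3
14 ÷ 3 → quotient 4, remainder 2
3 ÷ 2 → quotient 1, remainder 1
2 ÷ 1 → quotient 2, remainder 0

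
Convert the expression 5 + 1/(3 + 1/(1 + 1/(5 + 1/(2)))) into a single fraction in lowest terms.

263/50

Starting at the tail and folding back:
Start with 2.
5 + 1/(2/1) = 5 + 1/2 = 11/2
1 + 1/(11/2) = 1 + 2/11 = 13/11
3 + 1/(13/11) = 3 + 11/13 = 50/13
5 + 1/(50/13) = 5 + 13/50 = 263/50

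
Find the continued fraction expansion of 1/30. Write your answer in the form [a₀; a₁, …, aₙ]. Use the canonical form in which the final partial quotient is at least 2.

[0; 30]

⌊1/30⌋ = 0, remainder 1
⌊30/1⌋ = 30, remainder 0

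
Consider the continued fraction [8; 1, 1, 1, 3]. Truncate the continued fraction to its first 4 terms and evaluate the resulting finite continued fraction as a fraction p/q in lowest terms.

26/3

Start with 1.
1 + 1/(1/1) = 1 + 1/1 = 2/1
1 + 1/(2/1) = 1 + 1/2 = 3/2
8 + 1/(3/2) = 8 + 2/3 = 26/3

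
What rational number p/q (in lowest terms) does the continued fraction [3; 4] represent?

13/4

Compute successive convergents:
a_0 = 3: 3/1
a_1 = 4: 13/4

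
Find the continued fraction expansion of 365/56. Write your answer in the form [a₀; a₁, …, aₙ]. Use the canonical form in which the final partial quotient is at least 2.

Run the Euclidean algorithm, recording each quotient:
365 ÷ 56 → quotient 6, remainder 29
56 ÷ 29 → quotient 1, remainder 27
29 ÷ 27 → quotient 1, remainder 2
27 ÷ 2 → quotient 13, remainder 1
2 ÷ 1 → quotient 2, remainder 0

[6; 1, 1, 13, 2]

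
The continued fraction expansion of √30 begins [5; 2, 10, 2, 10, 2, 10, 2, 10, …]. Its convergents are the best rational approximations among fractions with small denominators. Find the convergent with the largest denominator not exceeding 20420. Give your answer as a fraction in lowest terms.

55435/10121

List convergents until the denominator exceeds the bound:
a_0 = 5: 5/1  (≤ bound)
a_1 = 2: 11/2  (≤ bound)
a_2 = 10: 115/21  (≤ bound)
a_3 = 2: 241/44  (≤ bound)
a_4 = 10: 2525/461  (≤ bound)
a_5 = 2: 5291/966  (≤ bound)
a_6 = 10: 55435/10121  (≤ bound)
a_7 = 2: 116161/21208  (> 20420, stop)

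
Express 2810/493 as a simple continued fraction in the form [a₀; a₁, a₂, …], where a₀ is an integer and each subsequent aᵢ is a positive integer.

⌊2810/493⌋ = 5, remainder 345
⌊493/345⌋ = 1, remainder 148
⌊345/148⌋ = 2, remainder 49
⌊148/49⌋ = 3, remainder 1
⌊49/1⌋ = 49, remainder 0

[5; 1, 2, 3, 49]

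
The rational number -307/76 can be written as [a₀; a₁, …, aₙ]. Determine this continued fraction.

-307 = -5·76 + 73, so a_0 = -5
76 = 1·73 + 3, so a_1 = 1
73 = 24·3 + 1, so a_2 = 24
3 = 3·1 + 0, so a_3 = 3

[-5; 1, 24, 3]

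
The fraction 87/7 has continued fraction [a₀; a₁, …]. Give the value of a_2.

3

⌊87/7⌋ = 12, remainder 3
⌊7/3⌋ = 2, remainder 1
⌊3/1⌋ = 3, remainder 0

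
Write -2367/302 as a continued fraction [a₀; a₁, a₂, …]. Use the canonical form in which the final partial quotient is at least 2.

[-8; 6, 6, 8]

Apply division with remainder until the remainder is 0:
-2367 ÷ 302 → quotient -8, remainder 49
302 ÷ 49 → quotient 6, remainder 8
49 ÷ 8 → quotient 6, remainder 1
8 ÷ 1 → quotient 8, remainder 0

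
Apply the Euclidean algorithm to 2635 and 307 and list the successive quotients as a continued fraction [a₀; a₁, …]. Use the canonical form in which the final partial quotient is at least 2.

[8; 1, 1, 2, 1, 1, 25]

⌊2635/307⌋ = 8, remainder 179
⌊307/179⌋ = 1, remainder 128
⌊179/128⌋ = 1, remainder 51
⌊128/51⌋ = 2, remainder 26
⌊51/26⌋ = 1, remainder 25
⌊26/25⌋ = 1, remainder 1
⌊25/1⌋ = 25, remainder 0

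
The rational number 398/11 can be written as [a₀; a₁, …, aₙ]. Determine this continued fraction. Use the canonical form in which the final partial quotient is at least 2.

[36; 5, 2]

398 = 36·11 + 2, so a_0 = 36
11 = 5·2 + 1, so a_1 = 5
2 = 2·1 + 0, so a_2 = 2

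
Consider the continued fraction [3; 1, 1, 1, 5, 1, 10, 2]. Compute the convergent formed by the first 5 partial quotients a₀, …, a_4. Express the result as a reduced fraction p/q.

a_0 = 3: 3/1
a_1 = 1: 4/1
a_2 = 1: 7/2
a_3 = 1: 11/3
a_4 = 5: 62/17

62/17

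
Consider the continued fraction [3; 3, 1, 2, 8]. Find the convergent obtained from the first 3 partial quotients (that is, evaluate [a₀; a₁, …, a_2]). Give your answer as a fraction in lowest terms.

13/4

a_0 = 3: 3/1
a_1 = 3: 10/3
a_2 = 1: 13/4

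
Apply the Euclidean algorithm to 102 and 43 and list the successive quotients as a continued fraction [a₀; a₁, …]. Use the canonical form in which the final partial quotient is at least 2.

[2; 2, 1, 2, 5]

102 ÷ 43 → quotient 2, remainder 16
43 ÷ 16 → quotient 2, remainder 11
16 ÷ 11 → quotient 1, remainder 5
11 ÷ 5 → quotient 2, remainder 1
5 ÷ 1 → quotient 5, remainder 0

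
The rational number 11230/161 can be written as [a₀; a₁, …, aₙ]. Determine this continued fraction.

[69; 1, 3, 40]

11230 = 69·161 + 121, so a_0 = 69
161 = 1·121 + 40, so a_1 = 1
121 = 3·40 + 1, so a_2 = 3
40 = 40·1 + 0, so a_3 = 40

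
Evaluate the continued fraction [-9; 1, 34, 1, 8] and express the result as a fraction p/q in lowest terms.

Start with 8.
1 + 1/(8/1) = 1 + 1/8 = 9/8
34 + 1/(9/8) = 34 + 8/9 = 314/9
1 + 1/(314/9) = 1 + 9/314 = 323/314
-9 + 1/(323/314) = -9 + 314/323 = -2593/323

-2593/323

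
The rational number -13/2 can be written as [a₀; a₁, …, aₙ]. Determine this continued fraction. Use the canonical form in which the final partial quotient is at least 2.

[-7; 2]

⌊-13/2⌋ = -7, remainder 1
⌊2/1⌋ = 2, remainder 0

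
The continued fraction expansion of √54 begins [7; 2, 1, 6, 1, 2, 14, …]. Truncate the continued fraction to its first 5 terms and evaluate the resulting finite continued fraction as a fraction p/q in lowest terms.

169/23

a_0 = 7: 7/1
a_1 = 2: 15/2
a_2 = 1: 22/3
a_3 = 6: 147/20
a_4 = 1: 169/23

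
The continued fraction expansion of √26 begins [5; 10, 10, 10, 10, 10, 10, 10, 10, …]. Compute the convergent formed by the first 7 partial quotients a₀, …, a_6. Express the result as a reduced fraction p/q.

Collapse the nested fraction from the inside out:
Start with 10.
10 + 1/(10/1) = 10 + 1/10 = 101/10
10 + 1/(101/10) = 10 + 10/101 = 1020/101
10 + 1/(1020/101) = 10 + 101/1020 = 10301/1020
10 + 1/(10301/1020) = 10 + 1020/10301 = 104030/10301
10 + 1/(104030/10301) = 10 + 10301/104030 = 1050601/104030
5 + 1/(1050601/104030) = 5 + 104030/1050601 = 5357035/1050601

5357035/1050601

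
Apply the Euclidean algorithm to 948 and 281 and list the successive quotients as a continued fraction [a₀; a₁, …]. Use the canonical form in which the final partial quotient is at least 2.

⌊948/281⌋ = 3, remainder 105
⌊281/105⌋ = 2, remainder 71
⌊105/71⌋ = 1, remainder 34
⌊71/34⌋ = 2, remainder 3
⌊34/3⌋ = 11, remainder 1
⌊3/1⌋ = 3, remainder 0

[3; 2, 1, 2, 11, 3]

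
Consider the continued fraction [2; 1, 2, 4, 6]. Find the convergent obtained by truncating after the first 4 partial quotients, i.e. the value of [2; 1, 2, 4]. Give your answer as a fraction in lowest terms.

Start with 4.
2 + 1/(4/1) = 2 + 1/4 = 9/4
1 + 1/(9/4) = 1 + 4/9 = 13/9
2 + 1/(13/9) = 2 + 9/13 = 35/13

35/13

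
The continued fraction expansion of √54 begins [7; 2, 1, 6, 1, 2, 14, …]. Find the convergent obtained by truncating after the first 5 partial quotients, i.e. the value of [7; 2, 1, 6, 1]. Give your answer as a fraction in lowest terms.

a_0 = 7: 7/1
a_1 = 2: 15/2
a_2 = 1: 22/3
a_3 = 6: 147/20
a_4 = 1: 169/23

169/23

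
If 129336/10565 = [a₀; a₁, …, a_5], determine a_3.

129336 = 12·10565 + 2556, so a_0 = 12
10565 = 4·2556 + 341, so a_1 = 4
2556 = 7·341 + 169, so a_2 = 7
341 = 2·169 + 3, so a_3 = 2

2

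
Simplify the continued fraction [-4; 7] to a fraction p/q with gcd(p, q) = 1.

-27/7

Use the convergent recurrence hₖ = aₖ·hₖ₋₁ + hₖ₋₂ (and likewise for the denominators kₖ):
a_0 = -4: -4/1
a_1 = 7: -27/7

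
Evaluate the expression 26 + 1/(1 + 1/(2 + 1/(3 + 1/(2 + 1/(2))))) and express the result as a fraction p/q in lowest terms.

Starting at the tail and folding back:
Start with 2.
2 + 1/(2/1) = 2 + 1/2 = 5/2
3 + 1/(5/2) = 3 + 2/5 = 17/5
2 + 1/(17/5) = 2 + 5/17 = 39/17
1 + 1/(39/17) = 1 + 17/39 = 56/39
26 + 1/(56/39) = 26 + 39/56 = 1495/56

1495/56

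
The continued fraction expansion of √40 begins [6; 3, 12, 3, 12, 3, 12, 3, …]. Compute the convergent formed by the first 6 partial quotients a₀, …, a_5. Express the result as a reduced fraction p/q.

Start with 3.
12 + 1/(3/1) = 12 + 1/3 = 37/3
3 + 1/(37/3) = 3 + 3/37 = 114/37
12 + 1/(114/37) = 12 + 37/114 = 1405/114
3 + 1/(1405/114) = 3 + 114/1405 = 4329/1405
6 + 1/(4329/1405) = 6 + 1405/4329 = 27379/4329

27379/4329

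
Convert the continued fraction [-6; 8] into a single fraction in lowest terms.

-47/8

a_0 = -6: -6/1
a_1 = 8: -47/8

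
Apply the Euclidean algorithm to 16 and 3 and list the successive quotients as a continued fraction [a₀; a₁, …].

[5; 3]

16 = 5·3 + 1, so a_0 = 5
3 = 3·1 + 0, so a_1 = 3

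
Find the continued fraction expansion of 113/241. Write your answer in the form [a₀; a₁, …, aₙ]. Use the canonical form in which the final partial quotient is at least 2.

[0; 2, 7, 1, 1, 7]

113 ÷ 241 → quotient 0, remainder 113
241 ÷ 113 → quotient 2, remainder 15
113 ÷ 15 → quotient 7, remainder 8
15 ÷ 8 → quotient 1, remainder 7
8 ÷ 7 → quotient 1, remainder 1
7 ÷ 1 → quotient 7, remainder 0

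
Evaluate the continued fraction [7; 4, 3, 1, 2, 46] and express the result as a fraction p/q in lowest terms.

15763/2179

a_0 = 7: 7/1
a_1 = 4: 29/4
a_2 = 3: 94/13
a_3 = 1: 123/17
a_4 = 2: 340/47
a_5 = 46: 15763/2179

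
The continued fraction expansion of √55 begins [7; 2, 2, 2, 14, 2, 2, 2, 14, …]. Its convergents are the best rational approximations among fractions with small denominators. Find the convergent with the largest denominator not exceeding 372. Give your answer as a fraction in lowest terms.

2655/358

List convergents until the denominator exceeds the bound:
a_0 = 7: 7/1  (≤ bound)
a_1 = 2: 15/2  (≤ bound)
a_2 = 2: 37/5  (≤ bound)
a_3 = 2: 89/12  (≤ bound)
a_4 = 14: 1283/173  (≤ bound)
a_5 = 2: 2655/358  (≤ bound)
a_6 = 2: 6593/889  (> 372, stop)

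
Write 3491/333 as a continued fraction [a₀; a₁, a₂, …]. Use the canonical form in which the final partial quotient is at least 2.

[10; 2, 14, 1, 1, 1, 3]

⌊3491/333⌋ = 10, remainder 161
⌊333/161⌋ = 2, remainder 11
⌊161/11⌋ = 14, remainder 7
⌊11/7⌋ = 1, remainder 4
⌊7/4⌋ = 1, remainder 3
⌊4/3⌋ = 1, remainder 1
⌊3/1⌋ = 3, remainder 0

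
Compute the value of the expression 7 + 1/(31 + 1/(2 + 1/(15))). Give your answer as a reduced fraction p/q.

6863/976

Start with 15.
2 + 1/(15/1) = 2 + 1/15 = 31/15
31 + 1/(31/15) = 31 + 15/31 = 976/31
7 + 1/(976/31) = 7 + 31/976 = 6863/976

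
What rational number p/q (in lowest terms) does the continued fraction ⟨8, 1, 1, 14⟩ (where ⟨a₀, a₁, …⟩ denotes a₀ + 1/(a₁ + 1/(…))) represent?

Collapse the nested fraction from the inside out:
Start with 14.
1 + 1/(14/1) = 1 + 1/14 = 15/14
1 + 1/(15/14) = 1 + 14/15 = 29/15
8 + 1/(29/15) = 8 + 15/29 = 247/29

247/29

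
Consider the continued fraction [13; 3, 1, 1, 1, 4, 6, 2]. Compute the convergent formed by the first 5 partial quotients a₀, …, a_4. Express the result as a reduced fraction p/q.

Starting at the tail and folding back:
Start with 1.
1 + 1/(1/1) = 1 + 1/1 = 2/1
1 + 1/(2/1) = 1 + 1/2 = 3/2
3 + 1/(3/2) = 3 + 2/3 = 11/3
13 + 1/(11/3) = 13 + 3/11 = 146/11

146/11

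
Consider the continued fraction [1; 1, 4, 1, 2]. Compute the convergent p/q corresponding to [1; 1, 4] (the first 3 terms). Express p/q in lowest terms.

Starting at the tail and folding back:
Start with 4.
1 + 1/(4/1) = 1 + 1/4 = 5/4
1 + 1/(5/4) = 1 + 4/5 = 9/5

9/5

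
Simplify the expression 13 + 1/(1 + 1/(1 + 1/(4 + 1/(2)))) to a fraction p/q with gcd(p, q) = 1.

271/20

a_0 = 13: 13/1
a_1 = 1: 14/1
a_2 = 1: 27/2
a_3 = 4: 122/9
a_4 = 2: 271/20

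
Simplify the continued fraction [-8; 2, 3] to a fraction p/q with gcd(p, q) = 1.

Starting at the tail and folding back:
Start with 3.
2 + 1/(3/1) = 2 + 1/3 = 7/3
-8 + 1/(7/3) = -8 + 3/7 = -53/7

-53/7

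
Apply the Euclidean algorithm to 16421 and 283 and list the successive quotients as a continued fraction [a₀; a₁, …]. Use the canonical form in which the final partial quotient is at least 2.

⌊16421/283⌋ = 58, remainder 7
⌊283/7⌋ = 40, remainder 3
⌊7/3⌋ = 2, remainder 1
⌊3/1⌋ = 3, remainder 0

[58; 40, 2, 3]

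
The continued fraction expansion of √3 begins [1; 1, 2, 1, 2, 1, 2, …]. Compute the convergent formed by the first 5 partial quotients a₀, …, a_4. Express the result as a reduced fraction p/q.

a_0 = 1: 1/1
a_1 = 1: 2/1
a_2 = 2: 5/3
a_3 = 1: 7/4
a_4 = 2: 19/11

19/11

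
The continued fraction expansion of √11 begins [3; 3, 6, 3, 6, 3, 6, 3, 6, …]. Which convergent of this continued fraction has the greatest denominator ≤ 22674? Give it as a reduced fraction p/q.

List convergents until the denominator exceeds the bound:
a_0 = 3: 3/1  (≤ bound)
a_1 = 3: 10/3  (≤ bound)
a_2 = 6: 63/19  (≤ bound)
a_3 = 3: 199/60  (≤ bound)
a_4 = 6: 1257/379  (≤ bound)
a_5 = 3: 3970/1197  (≤ bound)
a_6 = 6: 25077/7561  (≤ bound)
a_7 = 3: 79201/23880  (> 22674, stop)

25077/7561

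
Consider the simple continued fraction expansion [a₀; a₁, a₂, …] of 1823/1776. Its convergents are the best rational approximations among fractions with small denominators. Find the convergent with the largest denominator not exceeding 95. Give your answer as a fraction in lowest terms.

List convergents until the denominator exceeds the bound:
a_0 = 1: 1/1  (≤ bound)
a_1 = 37: 38/37  (≤ bound)
a_2 = 1: 39/38  (≤ bound)
a_3 = 3: 155/151  (> 95, stop)

39/38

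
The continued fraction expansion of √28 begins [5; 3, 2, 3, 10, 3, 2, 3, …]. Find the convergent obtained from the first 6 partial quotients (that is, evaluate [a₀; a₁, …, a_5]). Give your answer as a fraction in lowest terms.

Start with 3.
10 + 1/(3/1) = 10 + 1/3 = 31/3
3 + 1/(31/3) = 3 + 3/31 = 96/31
2 + 1/(96/31) = 2 + 31/96 = 223/96
3 + 1/(223/96) = 3 + 96/223 = 765/223
5 + 1/(765/223) = 5 + 223/765 = 4048/765

4048/765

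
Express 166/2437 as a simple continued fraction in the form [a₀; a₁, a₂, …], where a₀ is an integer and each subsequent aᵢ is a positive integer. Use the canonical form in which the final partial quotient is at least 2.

[0; 14, 1, 2, 7, 1, 1, 3]

⌊166/2437⌋ = 0, remainder 166
⌊2437/166⌋ = 14, remainder 113
⌊166/113⌋ = 1, remainder 53
⌊113/53⌋ = 2, remainder 7
⌊53/7⌋ = 7, remainder 4
⌊7/4⌋ = 1, remainder 3
⌊4/3⌋ = 1, remainder 1
⌊3/1⌋ = 3, remainder 0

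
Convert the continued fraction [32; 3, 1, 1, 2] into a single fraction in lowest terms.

Start with 2.
1 + 1/(2/1) = 1 + 1/2 = 3/2
1 + 1/(3/2) = 1 + 2/3 = 5/3
3 + 1/(5/3) = 3 + 3/5 = 18/5
32 + 1/(18/5) = 32 + 5/18 = 581/18

581/18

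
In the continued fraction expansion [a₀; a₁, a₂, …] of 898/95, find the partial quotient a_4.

3

Run the Euclidean algorithm, recording each quotient:
898 ÷ 95 → quotient 9, remainder 43
95 ÷ 43 → quotient 2, remainder 9
43 ÷ 9 → quotient 4, remainder 7
9 ÷ 7 → quotient 1, remainder 2
7 ÷ 2 → quotient 3, remainder 1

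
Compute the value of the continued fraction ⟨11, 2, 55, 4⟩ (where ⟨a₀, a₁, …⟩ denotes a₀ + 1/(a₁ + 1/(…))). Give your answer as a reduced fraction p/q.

a_0 = 11: 11/1
a_1 = 2: 23/2
a_2 = 55: 1276/111
a_3 = 4: 5127/446

5127/446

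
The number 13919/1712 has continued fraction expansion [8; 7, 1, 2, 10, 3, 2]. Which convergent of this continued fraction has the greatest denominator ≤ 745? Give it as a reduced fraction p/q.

List convergents until the denominator exceeds the bound:
a_0 = 8: 8/1  (≤ bound)
a_1 = 7: 57/7  (≤ bound)
a_2 = 1: 65/8  (≤ bound)
a_3 = 2: 187/23  (≤ bound)
a_4 = 10: 1935/238  (≤ bound)
a_5 = 3: 5992/737  (≤ bound)
a_6 = 2: 13919/1712  (> 745, stop)

5992/737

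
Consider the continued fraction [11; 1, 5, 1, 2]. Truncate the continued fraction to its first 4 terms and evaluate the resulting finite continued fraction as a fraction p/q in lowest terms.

83/7

a_0 = 11: 11/1
a_1 = 1: 12/1
a_2 = 5: 71/6
a_3 = 1: 83/7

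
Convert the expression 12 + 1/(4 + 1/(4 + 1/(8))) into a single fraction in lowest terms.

1713/140

Compute successive convergents:
a_0 = 12: 12/1
a_1 = 4: 49/4
a_2 = 4: 208/17
a_3 = 8: 1713/140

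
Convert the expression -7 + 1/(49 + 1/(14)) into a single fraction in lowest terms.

-4795/687

a_0 = -7: -7/1
a_1 = 49: -342/49
a_2 = 14: -4795/687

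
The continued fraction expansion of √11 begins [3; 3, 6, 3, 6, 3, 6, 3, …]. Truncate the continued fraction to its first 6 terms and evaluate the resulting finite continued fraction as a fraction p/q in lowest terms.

Use the convergent recurrence hₖ = aₖ·hₖ₋₁ + hₖ₋₂ (and likewise for the denominators kₖ):
a_0 = 3: 3/1
a_1 = 3: 10/3
a_2 = 6: 63/19
a_3 = 3: 199/60
a_4 = 6: 1257/379
a_5 = 3: 3970/1197

3970/1197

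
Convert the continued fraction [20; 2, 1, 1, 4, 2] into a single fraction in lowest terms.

Use the convergent recurrence hₖ = aₖ·hₖ₋₁ + hₖ₋₂ (and likewise for the denominators kₖ):
a_0 = 20: 20/1
a_1 = 2: 41/2
a_2 = 1: 61/3
a_3 = 1: 102/5
a_4 = 4: 469/23
a_5 = 2: 1040/51

1040/51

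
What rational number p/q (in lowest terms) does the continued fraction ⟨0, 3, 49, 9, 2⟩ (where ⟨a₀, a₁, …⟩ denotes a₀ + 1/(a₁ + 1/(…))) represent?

Starting at the tail and folding back:
Start with 2.
9 + 1/(2/1) = 9 + 1/2 = 19/2
49 + 1/(19/2) = 49 + 2/19 = 933/19
3 + 1/(933/19) = 3 + 19/933 = 2818/933
0 + 1/(2818/933) = 0 + 933/2818 = 933/2818

933/2818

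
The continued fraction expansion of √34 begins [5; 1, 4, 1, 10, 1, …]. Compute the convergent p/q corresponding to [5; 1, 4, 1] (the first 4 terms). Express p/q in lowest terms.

Collapse the nested fraction from the inside out:
Start with 1.
4 + 1/(1/1) = 4 + 1/1 = 5/1
1 + 1/(5/1) = 1 + 1/5 = 6/5
5 + 1/(6/5) = 5 + 5/6 = 35/6

35/6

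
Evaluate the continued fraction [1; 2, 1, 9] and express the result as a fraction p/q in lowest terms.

39/29

a_0 = 1: 1/1
a_1 = 2: 3/2
a_2 = 1: 4/3
a_3 = 9: 39/29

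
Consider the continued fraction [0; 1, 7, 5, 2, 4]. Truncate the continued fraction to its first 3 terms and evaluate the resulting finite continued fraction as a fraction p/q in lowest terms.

7/8

a_0 = 0: 0/1
a_1 = 1: 1/1
a_2 = 7: 7/8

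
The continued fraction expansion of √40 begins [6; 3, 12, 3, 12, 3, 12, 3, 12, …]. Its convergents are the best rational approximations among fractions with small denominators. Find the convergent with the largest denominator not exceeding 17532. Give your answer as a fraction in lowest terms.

27379/4329

List convergents until the denominator exceeds the bound:
a_0 = 6: 6/1  (≤ bound)
a_1 = 3: 19/3  (≤ bound)
a_2 = 12: 234/37  (≤ bound)
a_3 = 3: 721/114  (≤ bound)
a_4 = 12: 8886/1405  (≤ bound)
a_5 = 3: 27379/4329  (≤ bound)
a_6 = 12: 337434/53353  (> 17532, stop)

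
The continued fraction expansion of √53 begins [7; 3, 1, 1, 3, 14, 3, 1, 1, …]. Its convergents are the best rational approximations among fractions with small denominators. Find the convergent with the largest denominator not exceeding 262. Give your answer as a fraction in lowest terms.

List convergents until the denominator exceeds the bound:
a_0 = 7: 7/1  (≤ bound)
a_1 = 3: 22/3  (≤ bound)
a_2 = 1: 29/4  (≤ bound)
a_3 = 1: 51/7  (≤ bound)
a_4 = 3: 182/25  (≤ bound)
a_5 = 14: 2599/357  (> 262, stop)

182/25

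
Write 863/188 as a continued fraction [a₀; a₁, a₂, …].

[4; 1, 1, 2, 3, 1, 3, 2]

Run the Euclidean algorithm, recording each quotient:
863 ÷ 188 → quotient 4, remainder 111
188 ÷ 111 → quotient 1, remainder 77
111 ÷ 77 → quotient 1, remainder 34
77 ÷ 34 → quotient 2, remainder 9
34 ÷ 9 → quotient 3, remainder 7
9 ÷ 7 → quotient 1, remainder 2
7 ÷ 2 → quotient 3, remainder 1
2 ÷ 1 → quotient 2, remainder 0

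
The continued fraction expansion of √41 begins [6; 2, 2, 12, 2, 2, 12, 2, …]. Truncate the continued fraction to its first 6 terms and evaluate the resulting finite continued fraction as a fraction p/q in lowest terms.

2049/320

Start with 2.
2 + 1/(2/1) = 2 + 1/2 = 5/2
12 + 1/(5/2) = 12 + 2/5 = 62/5
2 + 1/(62/5) = 2 + 5/62 = 129/62
2 + 1/(129/62) = 2 + 62/129 = 320/129
6 + 1/(320/129) = 6 + 129/320 = 2049/320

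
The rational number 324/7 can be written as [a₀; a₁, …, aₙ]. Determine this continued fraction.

324 ÷ 7 → quotient 46, remainder 2
7 ÷ 2 → quotient 3, remainder 1
2 ÷ 1 → quotient 2, remainder 0

[46; 3, 2]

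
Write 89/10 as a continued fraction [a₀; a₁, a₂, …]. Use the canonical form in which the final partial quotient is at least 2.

89 = 8·10 + 9, so a_0 = 8
10 = 1·9 + 1, so a_1 = 1
9 = 9·1 + 0, so a_2 = 9

[8; 1, 9]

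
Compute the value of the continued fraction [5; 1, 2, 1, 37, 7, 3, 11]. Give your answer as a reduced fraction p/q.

216914/37735

Start with 11.
3 + 1/(11/1) = 3 + 1/11 = 34/11
7 + 1/(34/11) = 7 + 11/34 = 249/34
37 + 1/(249/34) = 37 + 34/249 = 9247/249
1 + 1/(9247/249) = 1 + 249/9247 = 9496/9247
2 + 1/(9496/9247) = 2 + 9247/9496 = 28239/9496
1 + 1/(28239/9496) = 1 + 9496/28239 = 37735/28239
5 + 1/(37735/28239) = 5 + 28239/37735 = 216914/37735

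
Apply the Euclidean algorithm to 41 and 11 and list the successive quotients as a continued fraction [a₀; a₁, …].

[3; 1, 2, 1, 2]

41 = 3·11 + 8, so a_0 = 3
11 = 1·8 + 3, so a_1 = 1
8 = 2·3 + 2, so a_2 = 2
3 = 1·2 + 1, so a_3 = 1
2 = 2·1 + 0, so a_4 = 2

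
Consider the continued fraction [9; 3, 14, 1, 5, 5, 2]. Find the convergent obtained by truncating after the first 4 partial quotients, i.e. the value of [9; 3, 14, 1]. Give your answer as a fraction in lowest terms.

Build up convergents one term at a time:
a_0 = 9: 9/1
a_1 = 3: 28/3
a_2 = 14: 401/43
a_3 = 1: 429/46

429/46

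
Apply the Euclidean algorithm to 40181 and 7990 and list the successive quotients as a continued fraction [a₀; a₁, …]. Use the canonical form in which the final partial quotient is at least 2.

[5; 34, 1, 1, 2, 3, 6, 2]

Run the Euclidean algorithm, recording each quotient:
40181 = 5·7990 + 231, so a_0 = 5
7990 = 34·231 + 136, so a_1 = 34
231 = 1·136 + 95, so a_2 = 1
136 = 1·95 + 41, so a_3 = 1
95 = 2·41 + 13, so a_4 = 2
41 = 3·13 + 2, so a_5 = 3
13 = 6·2 + 1, so a_6 = 6
2 = 2·1 + 0, so a_7 = 2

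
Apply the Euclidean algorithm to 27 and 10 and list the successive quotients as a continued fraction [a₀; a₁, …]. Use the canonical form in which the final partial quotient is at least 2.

27 ÷ 10 → quotient 2, remainder 7
10 ÷ 7 → quotient 1, remainder 3
7 ÷ 3 → quotient 2, remainder 1
3 ÷ 1 → quotient 3, remainder 0

[2; 1, 2, 3]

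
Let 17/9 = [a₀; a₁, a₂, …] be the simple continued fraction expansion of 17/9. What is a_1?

1

⌊17/9⌋ = 1, remainder 8
⌊9/8⌋ = 1, remainder 1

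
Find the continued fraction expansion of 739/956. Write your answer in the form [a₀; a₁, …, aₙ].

[0; 1, 3, 2, 2, 6, 1, 5]

Repeatedly divide and take the remainder:
739 ÷ 956 → quotient 0, remainder 739
956 ÷ 739 → quotient 1, remainder 217
739 ÷ 217 → quotient 3, remainder 88
217 ÷ 88 → quotient 2, remainder 41
88 ÷ 41 → quotient 2, remainder 6
41 ÷ 6 → quotient 6, remainder 5
6 ÷ 5 → quotient 1, remainder 1
5 ÷ 1 → quotient 5, remainder 0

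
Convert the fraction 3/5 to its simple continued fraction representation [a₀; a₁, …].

3 ÷ 5 → quotient 0, remainder 3
5 ÷ 3 → quotient 1, remainder 2
3 ÷ 2 → quotient 1, remainder 1
2 ÷ 1 → quotient 2, remainder 0

[0; 1, 1, 2]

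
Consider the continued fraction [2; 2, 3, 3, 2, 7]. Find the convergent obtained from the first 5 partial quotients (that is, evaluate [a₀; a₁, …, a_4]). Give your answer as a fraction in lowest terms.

129/53

Build up convergents one term at a time:
a_0 = 2: 2/1
a_1 = 2: 5/2
a_2 = 3: 17/7
a_3 = 3: 56/23
a_4 = 2: 129/53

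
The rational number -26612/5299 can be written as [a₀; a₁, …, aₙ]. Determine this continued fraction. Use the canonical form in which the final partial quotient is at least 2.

Repeatedly divide and take the remainder:
-26612 = -6·5299 + 5182, so a_0 = -6
5299 = 1·5182 + 117, so a_1 = 1
5182 = 44·117 + 34, so a_2 = 44
117 = 3·34 + 15, so a_3 = 3
34 = 2·15 + 4, so a_4 = 2
15 = 3·4 + 3, so a_5 = 3
4 = 1·3 + 1, so a_6 = 1
3 = 3·1 + 0, so a_7 = 3

[-6; 1, 44, 3, 2, 3, 1, 3]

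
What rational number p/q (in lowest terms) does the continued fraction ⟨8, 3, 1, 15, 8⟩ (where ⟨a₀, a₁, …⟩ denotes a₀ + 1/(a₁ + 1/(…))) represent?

4193/508

Compute successive convergents:
a_0 = 8: 8/1
a_1 = 3: 25/3
a_2 = 1: 33/4
a_3 = 15: 520/63
a_4 = 8: 4193/508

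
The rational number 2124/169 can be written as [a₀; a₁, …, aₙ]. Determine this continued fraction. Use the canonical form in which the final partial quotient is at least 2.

Run the Euclidean algorithm, recording each quotient:
2124 = 12·169 + 96, so a_0 = 12
169 = 1·96 + 73, so a_1 = 1
96 = 1·73 + 23, so a_2 = 1
73 = 3·23 + 4, so a_3 = 3
23 = 5·4 + 3, so a_4 = 5
4 = 1·3 + 1, so a_5 = 1
3 = 3·1 + 0, so a_6 = 3

[12; 1, 1, 3, 5, 1, 3]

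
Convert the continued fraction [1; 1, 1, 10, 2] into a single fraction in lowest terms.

67/44

a_0 = 1: 1/1
a_1 = 1: 2/1
a_2 = 1: 3/2
a_3 = 10: 32/21
a_4 = 2: 67/44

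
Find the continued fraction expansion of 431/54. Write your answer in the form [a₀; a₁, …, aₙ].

Repeatedly divide and take the remainder:
431 = 7·54 + 53, so a_0 = 7
54 = 1·53 + 1, so a_1 = 1
53 = 53·1 + 0, so a_2 = 53

[7; 1, 53]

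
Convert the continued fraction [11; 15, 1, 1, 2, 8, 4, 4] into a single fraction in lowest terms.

Start with 4.
4 + 1/(4/1) = 4 + 1/4 = 17/4
8 + 1/(17/4) = 8 + 4/17 = 140/17
2 + 1/(140/17) = 2 + 17/140 = 297/140
1 + 1/(297/140) = 1 + 140/297 = 437/297
1 + 1/(437/297) = 1 + 297/437 = 734/437
15 + 1/(734/437) = 15 + 437/734 = 11447/734
11 + 1/(11447/734) = 11 + 734/11447 = 126651/11447

126651/11447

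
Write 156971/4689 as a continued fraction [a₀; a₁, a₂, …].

Run the Euclidean algorithm, recording each quotient:
156971 = 33·4689 + 2234, so a_0 = 33
4689 = 2·2234 + 221, so a_1 = 2
2234 = 10·221 + 24, so a_2 = 10
221 = 9·24 + 5, so a_3 = 9
24 = 4·5 + 4, so a_4 = 4
5 = 1·4 + 1, so a_5 = 1
4 = 4·1 + 0, so a_6 = 4

[33; 2, 10, 9, 4, 1, 4]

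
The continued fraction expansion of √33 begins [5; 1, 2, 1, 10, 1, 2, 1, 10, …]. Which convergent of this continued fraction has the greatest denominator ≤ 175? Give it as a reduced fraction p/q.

787/137

a_0 = 5: 5/1  (≤ bound)
a_1 = 1: 6/1  (≤ bound)
a_2 = 2: 17/3  (≤ bound)
a_3 = 1: 23/4  (≤ bound)
a_4 = 10: 247/43  (≤ bound)
a_5 = 1: 270/47  (≤ bound)
a_6 = 2: 787/137  (≤ bound)
a_7 = 1: 1057/184  (> 175, stop)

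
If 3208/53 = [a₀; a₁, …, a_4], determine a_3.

3208 = 60·53 + 28, so a_0 = 60
53 = 1·28 + 25, so a_1 = 1
28 = 1·25 + 3, so a_2 = 1
25 = 8·3 + 1, so a_3 = 8

8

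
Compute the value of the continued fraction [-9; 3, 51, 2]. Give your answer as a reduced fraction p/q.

-2696/311

Build up convergents one term at a time:
a_0 = -9: -9/1
a_1 = 3: -26/3
a_2 = 51: -1335/154
a_3 = 2: -2696/311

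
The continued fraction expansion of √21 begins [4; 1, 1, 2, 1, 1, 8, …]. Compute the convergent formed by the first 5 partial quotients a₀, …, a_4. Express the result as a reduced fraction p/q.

32/7

Start with 1.
2 + 1/(1/1) = 2 + 1/1 = 3/1
1 + 1/(3/1) = 1 + 1/3 = 4/3
1 + 1/(4/3) = 1 + 3/4 = 7/4
4 + 1/(7/4) = 4 + 4/7 = 32/7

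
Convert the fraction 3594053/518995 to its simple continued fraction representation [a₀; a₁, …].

3594053 ÷ 518995 → quotient 6, remainder 480083
518995 ÷ 480083 → quotient 1, remainder 38912
480083 ÷ 38912 → quotient 12, remainder 13139
38912 ÷ 13139 → quotient 2, remainder 12634
13139 ÷ 12634 → quotient 1, remainder 505
12634 ÷ 505 → quotient 25, remainder 9
505 ÷ 9 → quotient 56, remainder 1
9 ÷ 1 → quotient 9, remainder 0

[6; 1, 12, 2, 1, 25, 56, 9]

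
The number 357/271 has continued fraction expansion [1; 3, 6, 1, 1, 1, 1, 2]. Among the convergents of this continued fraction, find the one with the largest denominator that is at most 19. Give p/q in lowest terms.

25/19

a_0 = 1: 1/1  (≤ bound)
a_1 = 3: 4/3  (≤ bound)
a_2 = 6: 25/19  (≤ bound)
a_3 = 1: 29/22  (> 19, stop)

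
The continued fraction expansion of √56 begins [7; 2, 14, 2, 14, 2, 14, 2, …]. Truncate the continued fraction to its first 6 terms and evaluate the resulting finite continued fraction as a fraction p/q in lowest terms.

13455/1798

Start with 2.
14 + 1/(2/1) = 14 + 1/2 = 29/2
2 + 1/(29/2) = 2 + 2/29 = 60/29
14 + 1/(60/29) = 14 + 29/60 = 869/60
2 + 1/(869/60) = 2 + 60/869 = 1798/869
7 + 1/(1798/869) = 7 + 869/1798 = 13455/1798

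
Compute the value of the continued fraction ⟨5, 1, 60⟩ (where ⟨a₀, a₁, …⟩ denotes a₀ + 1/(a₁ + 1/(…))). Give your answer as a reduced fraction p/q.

Start with 60.
1 + 1/(60/1) = 1 + 1/60 = 61/60
5 + 1/(61/60) = 5 + 60/61 = 365/61

365/61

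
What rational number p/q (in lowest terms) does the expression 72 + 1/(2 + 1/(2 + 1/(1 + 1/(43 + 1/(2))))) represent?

Work from the innermost term outward:
Start with 2.
43 + 1/(2/1) = 43 + 1/2 = 87/2
1 + 1/(87/2) = 1 + 2/87 = 89/87
2 + 1/(89/87) = 2 + 87/89 = 265/89
2 + 1/(265/89) = 2 + 89/265 = 619/265
72 + 1/(619/265) = 72 + 265/619 = 44833/619

44833/619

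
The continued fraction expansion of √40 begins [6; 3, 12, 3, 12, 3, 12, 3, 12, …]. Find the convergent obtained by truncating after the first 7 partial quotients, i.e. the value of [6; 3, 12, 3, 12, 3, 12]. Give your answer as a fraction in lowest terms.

Compute successive convergents:
a_0 = 6: 6/1
a_1 = 3: 19/3
a_2 = 12: 234/37
a_3 = 3: 721/114
a_4 = 12: 8886/1405
a_5 = 3: 27379/4329
a_6 = 12: 337434/53353

337434/53353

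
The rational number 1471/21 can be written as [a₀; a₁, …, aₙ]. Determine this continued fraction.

[70; 21]

Repeatedly divide and take the remainder:
1471 ÷ 21 → quotient 70, remainder 1
21 ÷ 1 → quotient 21, remainder 0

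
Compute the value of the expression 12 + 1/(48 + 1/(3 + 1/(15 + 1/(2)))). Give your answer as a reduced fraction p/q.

Use the convergent recurrence hₖ = aₖ·hₖ₋₁ + hₖ₋₂ (and likewise for the denominators kₖ):
a_0 = 12: 12/1
a_1 = 48: 577/48
a_2 = 3: 1743/145
a_3 = 15: 26722/2223
a_4 = 2: 55187/4591

55187/4591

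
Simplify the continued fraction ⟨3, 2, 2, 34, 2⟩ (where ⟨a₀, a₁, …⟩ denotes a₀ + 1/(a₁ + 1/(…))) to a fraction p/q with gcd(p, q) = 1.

1187/349

Compute successive convergents:
a_0 = 3: 3/1
a_1 = 2: 7/2
a_2 = 2: 17/5
a_3 = 34: 585/172
a_4 = 2: 1187/349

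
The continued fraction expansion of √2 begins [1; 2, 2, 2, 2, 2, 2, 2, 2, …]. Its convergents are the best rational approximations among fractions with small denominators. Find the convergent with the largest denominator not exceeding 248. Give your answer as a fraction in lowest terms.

a_0 = 1: 1/1  (≤ bound)
a_1 = 2: 3/2  (≤ bound)
a_2 = 2: 7/5  (≤ bound)
a_3 = 2: 17/12  (≤ bound)
a_4 = 2: 41/29  (≤ bound)
a_5 = 2: 99/70  (≤ bound)
a_6 = 2: 239/169  (≤ bound)
a_7 = 2: 577/408  (> 248, stop)

239/169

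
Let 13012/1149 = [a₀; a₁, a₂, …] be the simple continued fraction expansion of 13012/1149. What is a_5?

Apply division with remainder until the remainder is 0:
13012 ÷ 1149 → quotient 11, remainder 373
1149 ÷ 373 → quotient 3, remainder 30
373 ÷ 30 → quotient 12, remainder 13
30 ÷ 13 → quotient 2, remainder 4
13 ÷ 4 → quotient 3, remainder 1
4 ÷ 1 → quotient 4, remainder 0

4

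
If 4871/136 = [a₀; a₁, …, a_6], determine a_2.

⌊4871/136⌋ = 35, remainder 111
⌊136/111⌋ = 1, remainder 25
⌊111/25⌋ = 4, remainder 11

4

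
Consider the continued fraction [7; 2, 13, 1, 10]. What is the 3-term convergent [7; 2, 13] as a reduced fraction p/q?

a_0 = 7: 7/1
a_1 = 2: 15/2
a_2 = 13: 202/27

202/27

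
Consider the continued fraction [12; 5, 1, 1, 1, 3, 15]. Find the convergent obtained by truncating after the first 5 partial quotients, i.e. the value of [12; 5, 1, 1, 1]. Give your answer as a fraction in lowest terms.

Starting at the tail and folding back:
Start with 1.
1 + 1/(1/1) = 1 + 1/1 = 2/1
1 + 1/(2/1) = 1 + 1/2 = 3/2
5 + 1/(3/2) = 5 + 2/3 = 17/3
12 + 1/(17/3) = 12 + 3/17 = 207/17

207/17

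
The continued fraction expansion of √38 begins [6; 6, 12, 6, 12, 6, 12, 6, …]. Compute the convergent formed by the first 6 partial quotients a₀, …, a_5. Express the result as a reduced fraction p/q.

Use the convergent recurrence hₖ = aₖ·hₖ₋₁ + hₖ₋₂ (and likewise for the denominators kₖ):
a_0 = 6: 6/1
a_1 = 6: 37/6
a_2 = 12: 450/73
a_3 = 6: 2737/444
a_4 = 12: 33294/5401
a_5 = 6: 202501/32850

202501/32850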